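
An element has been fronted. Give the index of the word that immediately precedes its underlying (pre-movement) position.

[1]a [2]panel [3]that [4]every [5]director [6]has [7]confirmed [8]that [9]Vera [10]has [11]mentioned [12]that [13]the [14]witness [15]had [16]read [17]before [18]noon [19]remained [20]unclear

16

The displaced element is "a panel" (word 2).
It is linked across 2 clause boundaries (that → that).
It functions as the direct object of "read", so the gap sits immediately after word 16 ("read").
Base order: Every director has confirmed that Vera has mentioned that the witness had read a panel before noon.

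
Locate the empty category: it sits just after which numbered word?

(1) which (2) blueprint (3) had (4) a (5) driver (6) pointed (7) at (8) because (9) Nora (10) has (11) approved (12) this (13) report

7

The displaced element is "which blueprint" (word 2).
It functions as the object of the preposition "at" of "pointed", so the gap sits immediately after word 7 ("at").
Base order: A driver had pointed at which blueprint because Nora has approved this report.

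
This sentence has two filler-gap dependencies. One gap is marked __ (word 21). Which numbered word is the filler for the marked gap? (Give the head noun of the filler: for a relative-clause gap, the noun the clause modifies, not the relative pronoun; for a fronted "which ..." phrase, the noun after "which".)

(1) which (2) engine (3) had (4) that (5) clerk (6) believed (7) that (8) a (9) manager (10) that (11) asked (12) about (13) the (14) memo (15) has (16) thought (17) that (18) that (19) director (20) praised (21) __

2

The marked gap is the direct object of "praised".
Its filler is the fronted wh-phrase "which engine", at word 2.
(The other dependency links word 9 to a gap after word 10.)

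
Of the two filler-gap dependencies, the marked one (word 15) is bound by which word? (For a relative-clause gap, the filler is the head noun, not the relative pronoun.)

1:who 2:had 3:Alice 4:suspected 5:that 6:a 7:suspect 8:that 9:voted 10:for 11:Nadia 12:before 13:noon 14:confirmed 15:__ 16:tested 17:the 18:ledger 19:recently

1

The marked gap is the subject of "tested".
Its filler is the fronted wh-phrase "who", at word 1.
(The other dependency links word 7 to a gap after word 8.)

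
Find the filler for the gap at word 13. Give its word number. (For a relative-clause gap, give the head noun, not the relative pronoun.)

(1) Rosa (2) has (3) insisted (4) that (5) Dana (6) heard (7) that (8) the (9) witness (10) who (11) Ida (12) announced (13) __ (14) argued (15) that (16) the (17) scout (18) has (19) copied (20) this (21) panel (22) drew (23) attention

9

The gap at 13 is the subject of "argued", inside a relative clause.
The relative pronoun is "who" (word 10); it is bound by the head noun immediately before it.
Its filler is the head noun "witness", at word 9.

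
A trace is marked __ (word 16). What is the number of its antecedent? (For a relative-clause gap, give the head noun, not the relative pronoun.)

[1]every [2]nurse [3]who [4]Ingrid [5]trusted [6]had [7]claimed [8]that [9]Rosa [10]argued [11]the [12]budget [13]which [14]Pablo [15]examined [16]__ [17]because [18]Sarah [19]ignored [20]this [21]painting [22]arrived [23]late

The gap at 16 is the object of "examined", inside a relative clause.
The relative pronoun is "which" (word 13); it is bound by the head noun immediately before it.
Its filler is the head noun "budget", at word 12.

12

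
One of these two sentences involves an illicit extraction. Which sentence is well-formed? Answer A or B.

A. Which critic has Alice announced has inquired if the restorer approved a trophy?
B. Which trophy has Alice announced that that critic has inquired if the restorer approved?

A

In B, the wh-phrase is extracted from inside a wh-island (introduced by "if"), which blocks movement.
In A, the extraction path crosses only that-complement boundaries, which are transparent.
So A is grammatical.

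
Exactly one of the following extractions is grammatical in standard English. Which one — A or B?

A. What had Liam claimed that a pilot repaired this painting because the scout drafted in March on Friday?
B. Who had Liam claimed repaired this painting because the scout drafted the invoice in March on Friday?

In A, the wh-phrase is extracted from inside an adjunct island (introduced by "because"), which blocks movement.
In B, the extraction path crosses only that-complement boundaries, which are transparent.
So B is grammatical.

B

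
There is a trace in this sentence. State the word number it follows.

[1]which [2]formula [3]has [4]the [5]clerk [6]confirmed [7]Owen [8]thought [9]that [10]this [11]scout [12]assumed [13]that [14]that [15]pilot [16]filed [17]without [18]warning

16

The displaced element is "which formula" (word 2).
It is linked across 3 clause boundaries (Ø → that → that).
It functions as the direct object of "filed", so the gap sits immediately after word 16 ("filed").
Base order: The clerk has confirmed Owen thought that this scout assumed that that pilot filed which formula without warning.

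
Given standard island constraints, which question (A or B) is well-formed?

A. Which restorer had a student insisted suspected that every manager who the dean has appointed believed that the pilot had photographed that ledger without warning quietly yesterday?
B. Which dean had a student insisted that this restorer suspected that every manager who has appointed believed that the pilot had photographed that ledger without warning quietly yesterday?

In B, the wh-phrase is extracted from inside a complex-NP island (relative clause) (introduced by "who"), which blocks movement.
In A, the extraction path crosses only that-complement boundaries, which are transparent.
So A is grammatical.

A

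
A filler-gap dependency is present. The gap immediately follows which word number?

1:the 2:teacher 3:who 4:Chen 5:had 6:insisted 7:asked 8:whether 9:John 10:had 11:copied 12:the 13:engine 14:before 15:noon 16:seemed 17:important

6

The displaced element is "the teacher" (word 2).
It is linked across 1 clause boundary (Ø).
It functions as the subject of "asked", so the gap sits immediately after word 6 ("insisted").
Base order: Chen had insisted that the teacher asked whether John had copied the engine before noon.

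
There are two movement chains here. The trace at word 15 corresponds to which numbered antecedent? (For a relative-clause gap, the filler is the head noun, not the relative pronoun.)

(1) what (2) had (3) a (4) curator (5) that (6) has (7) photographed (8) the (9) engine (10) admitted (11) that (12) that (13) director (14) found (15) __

1

The marked gap is the direct object of "found".
Its filler is the fronted wh-phrase "what", at word 1.
(The other dependency links word 4 to a gap after word 5.)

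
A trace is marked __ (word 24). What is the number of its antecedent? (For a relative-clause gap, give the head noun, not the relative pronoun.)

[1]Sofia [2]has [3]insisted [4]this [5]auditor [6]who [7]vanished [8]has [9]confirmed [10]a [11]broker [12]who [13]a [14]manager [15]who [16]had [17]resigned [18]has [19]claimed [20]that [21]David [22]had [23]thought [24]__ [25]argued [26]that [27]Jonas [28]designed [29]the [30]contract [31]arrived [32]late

11

The gap at 24 is the subject of "argued", inside a relative clause.
The relative pronoun is "who" (word 12); it is bound by the head noun immediately before it.
Its filler is the head noun "broker", at word 11.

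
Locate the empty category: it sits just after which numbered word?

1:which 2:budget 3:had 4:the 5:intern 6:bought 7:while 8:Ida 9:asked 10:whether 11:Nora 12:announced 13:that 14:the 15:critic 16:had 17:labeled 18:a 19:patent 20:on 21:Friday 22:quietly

6

The displaced element is "which budget" (word 2).
It functions as the direct object of "bought", so the gap sits immediately after word 6 ("bought").
Base order: The intern had bought which budget while Ida asked whether Nora announced that the critic had labeled a patent on Friday quietly.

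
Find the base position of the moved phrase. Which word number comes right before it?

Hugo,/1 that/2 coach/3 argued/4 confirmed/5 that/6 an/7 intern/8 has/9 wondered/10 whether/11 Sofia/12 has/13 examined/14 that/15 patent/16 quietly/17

The displaced element is "Hugo" (word 1).
It is linked across 1 clause boundary (Ø).
It functions as the subject of "confirmed", so the gap sits immediately after word 4 ("argued").
Base order: That coach argued that Hugo confirmed that an intern has wondered whether Sofia has examined that patent quietly.

4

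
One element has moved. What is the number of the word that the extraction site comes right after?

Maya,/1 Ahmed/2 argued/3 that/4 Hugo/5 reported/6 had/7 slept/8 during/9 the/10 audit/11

6

The displaced element is "Maya" (word 1).
It is linked across 2 clause boundaries (that → Ø).
It functions as the subject of "slept", so the gap sits immediately after word 6 ("reported").
Base order: Ahmed argued that Hugo reported Maya had slept during the audit.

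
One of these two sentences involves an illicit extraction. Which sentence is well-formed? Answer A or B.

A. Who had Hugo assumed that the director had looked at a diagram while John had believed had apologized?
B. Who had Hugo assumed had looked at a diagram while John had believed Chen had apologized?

In A, the wh-phrase is extracted from inside an adjunct island (introduced by "while"), which blocks movement.
In B, the extraction path crosses only that-complement boundaries, which are transparent.
So B is grammatical.

B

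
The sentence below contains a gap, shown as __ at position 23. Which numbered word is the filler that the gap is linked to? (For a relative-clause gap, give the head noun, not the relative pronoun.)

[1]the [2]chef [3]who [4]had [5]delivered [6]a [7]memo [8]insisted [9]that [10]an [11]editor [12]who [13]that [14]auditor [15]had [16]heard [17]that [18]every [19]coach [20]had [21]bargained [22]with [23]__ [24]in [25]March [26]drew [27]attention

The gap at 23 is the prepositional object of "bargained", inside a relative clause.
The relative pronoun is "who" (word 12); it is bound by the head noun immediately before it.
Its filler is the head noun "editor", at word 11.

11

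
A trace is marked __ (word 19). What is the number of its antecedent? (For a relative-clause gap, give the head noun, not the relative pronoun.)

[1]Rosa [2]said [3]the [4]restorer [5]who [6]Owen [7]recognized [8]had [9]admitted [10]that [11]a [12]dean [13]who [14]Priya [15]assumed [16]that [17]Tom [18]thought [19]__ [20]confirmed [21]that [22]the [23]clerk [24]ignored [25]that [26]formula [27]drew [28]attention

The gap at 19 is the subject of "confirmed", inside a relative clause.
The relative pronoun is "who" (word 13); it is bound by the head noun immediately before it.
Its filler is the head noun "dean", at word 12.

12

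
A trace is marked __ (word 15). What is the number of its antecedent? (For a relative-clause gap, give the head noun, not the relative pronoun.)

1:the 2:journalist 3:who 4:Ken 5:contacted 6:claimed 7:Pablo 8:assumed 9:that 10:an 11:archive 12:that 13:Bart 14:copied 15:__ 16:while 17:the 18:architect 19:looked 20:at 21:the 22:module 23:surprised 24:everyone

The gap at 15 is the object of "copied", inside a relative clause.
The relative pronoun is "that" (word 12); it is bound by the head noun immediately before it.
Its filler is the head noun "archive", at word 11.

11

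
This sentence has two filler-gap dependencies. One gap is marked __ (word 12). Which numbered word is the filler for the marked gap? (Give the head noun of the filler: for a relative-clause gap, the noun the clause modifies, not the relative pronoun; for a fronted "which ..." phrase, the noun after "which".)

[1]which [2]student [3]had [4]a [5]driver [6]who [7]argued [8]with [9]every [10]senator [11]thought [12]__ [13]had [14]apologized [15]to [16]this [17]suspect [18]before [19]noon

The marked gap is the subject of "apologized".
Its filler is the fronted wh-phrase "which student", at word 2.
(The other dependency links word 5 to a gap after word 6.)

2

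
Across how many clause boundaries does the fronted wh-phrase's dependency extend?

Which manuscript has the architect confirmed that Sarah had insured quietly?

1

"which manuscript" is extracted from the object of "insured".
Boundaries crossed, outermost first: [that] — 1 in total.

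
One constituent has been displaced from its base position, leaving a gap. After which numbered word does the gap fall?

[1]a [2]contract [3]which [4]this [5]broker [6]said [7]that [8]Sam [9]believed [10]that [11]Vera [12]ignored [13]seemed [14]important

12

The displaced element is "a contract" (word 2).
It is linked across 2 clause boundaries (that → that).
It functions as the direct object of "ignored", so the gap sits immediately after word 12 ("ignored").
Base order: This broker said that Sam believed that Vera ignored a contract.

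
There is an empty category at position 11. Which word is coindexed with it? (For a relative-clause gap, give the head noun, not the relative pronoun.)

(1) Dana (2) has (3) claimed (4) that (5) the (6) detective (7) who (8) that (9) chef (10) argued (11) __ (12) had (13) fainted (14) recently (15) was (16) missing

The gap at 11 is the subject of "fainted", inside a relative clause.
The relative pronoun is "who" (word 7); it is bound by the head noun immediately before it.
Its filler is the head noun "detective", at word 6.

6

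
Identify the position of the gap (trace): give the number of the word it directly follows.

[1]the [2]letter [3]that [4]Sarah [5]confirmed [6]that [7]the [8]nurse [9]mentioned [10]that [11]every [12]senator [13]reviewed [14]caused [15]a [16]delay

13

The displaced element is "the letter" (word 2).
It is linked across 2 clause boundaries (that → that).
It functions as the direct object of "reviewed", so the gap sits immediately after word 13 ("reviewed").
Base order: Sarah confirmed that the nurse mentioned that every senator reviewed the letter.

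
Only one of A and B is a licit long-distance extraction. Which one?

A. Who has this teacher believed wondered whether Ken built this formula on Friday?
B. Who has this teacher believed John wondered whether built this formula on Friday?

In B, the wh-phrase is extracted from inside a wh-island (introduced by "whether"), which blocks movement.
In A, the extraction path crosses only that-complement boundaries, which are transparent.
So A is grammatical.

A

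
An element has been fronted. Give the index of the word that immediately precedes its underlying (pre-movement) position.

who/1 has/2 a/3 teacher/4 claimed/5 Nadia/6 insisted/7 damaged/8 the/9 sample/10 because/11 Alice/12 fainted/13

7

The displaced element is "who" (word 1).
It is linked across 2 clause boundaries (Ø → Ø).
It functions as the subject of "damaged", so the gap sits immediately after word 7 ("insisted").
Base order: A teacher has claimed Nadia insisted that who damaged the sample because Alice fainted.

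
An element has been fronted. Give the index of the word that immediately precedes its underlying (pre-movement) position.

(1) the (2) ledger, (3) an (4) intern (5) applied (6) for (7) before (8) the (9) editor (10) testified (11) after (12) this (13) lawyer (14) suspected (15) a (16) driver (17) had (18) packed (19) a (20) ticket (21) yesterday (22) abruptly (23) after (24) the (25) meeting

6

The displaced element is "the ledger" (word 2).
It functions as the object of the preposition "for" of "applied", so the gap sits immediately after word 6 ("for").
Base order: An intern applied for the ledger before the editor testified after this lawyer suspected a driver had packed a ticket yesterday abruptly after the meeting.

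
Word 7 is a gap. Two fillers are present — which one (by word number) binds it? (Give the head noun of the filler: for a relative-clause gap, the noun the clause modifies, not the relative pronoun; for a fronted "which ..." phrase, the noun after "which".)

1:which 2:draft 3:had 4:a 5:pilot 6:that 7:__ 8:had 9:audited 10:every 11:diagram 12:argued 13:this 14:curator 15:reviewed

The marked gap is inside the relative clause, the subject of "audited".
Its filler is the head noun "pilot" (via "that"), at word 5.
(The other dependency links word 2 to a gap after word 15.)

5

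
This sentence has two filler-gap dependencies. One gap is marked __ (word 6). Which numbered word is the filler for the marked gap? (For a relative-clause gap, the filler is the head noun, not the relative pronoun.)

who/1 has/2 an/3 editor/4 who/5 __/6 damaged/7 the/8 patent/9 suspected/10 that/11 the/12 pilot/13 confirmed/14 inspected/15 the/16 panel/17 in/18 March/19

The marked gap is inside the relative clause, the subject of "damaged".
Its filler is the head noun "editor" (via "who"), at word 4.
(The other dependency links word 1 to a gap after word 14.)

4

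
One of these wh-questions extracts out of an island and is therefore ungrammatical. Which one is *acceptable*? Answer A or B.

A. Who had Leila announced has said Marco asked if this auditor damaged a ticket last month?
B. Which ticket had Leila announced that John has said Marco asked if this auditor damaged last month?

A

In B, the wh-phrase is extracted from inside a wh-island (introduced by "if"), which blocks movement.
In A, the extraction path crosses only that-complement boundaries, which are transparent.
So A is grammatical.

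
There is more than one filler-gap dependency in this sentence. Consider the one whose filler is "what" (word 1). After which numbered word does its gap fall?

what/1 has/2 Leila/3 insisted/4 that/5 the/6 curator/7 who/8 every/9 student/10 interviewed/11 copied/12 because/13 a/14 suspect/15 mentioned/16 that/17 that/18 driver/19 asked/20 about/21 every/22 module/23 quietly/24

The displaced element is "what" (word 1).
It is linked across 1 clause boundary (that).
It functions as the direct object of "copied", so the gap sits immediately after word 12 ("copied").
Base order: Leila has insisted that the curator who every student interviewed copied what because a suspect mentioned that that driver asked about every module quietly.

12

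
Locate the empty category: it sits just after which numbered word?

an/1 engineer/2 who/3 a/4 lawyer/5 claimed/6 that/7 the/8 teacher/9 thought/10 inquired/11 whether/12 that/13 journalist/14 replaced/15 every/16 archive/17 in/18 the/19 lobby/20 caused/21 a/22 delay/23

The displaced element is "an engineer" (word 2).
It is linked across 2 clause boundaries (that → Ø).
It functions as the subject of "inquired", so the gap sits immediately after word 10 ("thought").
Base order: A lawyer claimed that the teacher thought that an engineer inquired whether that journalist replaced every archive in the lobby.

10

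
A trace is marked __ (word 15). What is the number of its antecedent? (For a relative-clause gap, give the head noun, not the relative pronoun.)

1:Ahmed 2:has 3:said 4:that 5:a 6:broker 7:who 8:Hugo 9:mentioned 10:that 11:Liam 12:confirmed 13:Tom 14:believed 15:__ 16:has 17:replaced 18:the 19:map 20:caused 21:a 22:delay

6

The gap at 15 is the subject of "replaced", inside a relative clause.
The relative pronoun is "who" (word 7); it is bound by the head noun immediately before it.
Its filler is the head noun "broker", at word 6.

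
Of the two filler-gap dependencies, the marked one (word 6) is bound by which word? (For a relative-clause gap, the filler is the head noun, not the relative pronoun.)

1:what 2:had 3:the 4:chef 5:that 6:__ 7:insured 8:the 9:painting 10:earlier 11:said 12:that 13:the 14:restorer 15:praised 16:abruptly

4

The marked gap is inside the relative clause, the subject of "insured".
Its filler is the head noun "chef" (via "that"), at word 4.
(The other dependency links word 1 to a gap after word 15.)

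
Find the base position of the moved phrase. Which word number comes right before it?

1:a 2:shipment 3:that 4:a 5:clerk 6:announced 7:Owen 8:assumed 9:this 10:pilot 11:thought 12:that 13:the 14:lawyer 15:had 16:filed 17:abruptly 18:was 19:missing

16

The displaced element is "a shipment" (word 2).
It is linked across 3 clause boundaries (Ø → Ø → that).
It functions as the direct object of "filed", so the gap sits immediately after word 16 ("filed").
Base order: A clerk announced Owen assumed this pilot thought that the lawyer had filed a shipment abruptly.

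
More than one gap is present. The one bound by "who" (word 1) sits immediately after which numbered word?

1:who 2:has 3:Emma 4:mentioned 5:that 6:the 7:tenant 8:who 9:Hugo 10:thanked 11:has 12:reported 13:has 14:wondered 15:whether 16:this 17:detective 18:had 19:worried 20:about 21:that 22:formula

The displaced element is "who" (word 1).
It is linked across 2 clause boundaries (that → Ø).
It functions as the subject of "wondered", so the gap sits immediately after word 12 ("reported").
Base order: Emma has mentioned that the tenant who Hugo thanked has reported that who has wondered whether this detective had worried about that formula.

12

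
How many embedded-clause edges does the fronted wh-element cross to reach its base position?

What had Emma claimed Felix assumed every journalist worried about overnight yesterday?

"what" is extracted from the PP object of "worried".
Boundaries crossed, outermost first: [Ø], [Ø] — 2 in total.

2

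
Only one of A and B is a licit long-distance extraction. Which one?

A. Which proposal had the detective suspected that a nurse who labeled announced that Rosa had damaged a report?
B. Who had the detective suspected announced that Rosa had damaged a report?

In A, the wh-phrase is extracted from inside a complex-NP island (relative clause) (introduced by "who"), which blocks movement.
In B, the extraction path crosses only that-complement boundaries, which are transparent.
So B is grammatical.

B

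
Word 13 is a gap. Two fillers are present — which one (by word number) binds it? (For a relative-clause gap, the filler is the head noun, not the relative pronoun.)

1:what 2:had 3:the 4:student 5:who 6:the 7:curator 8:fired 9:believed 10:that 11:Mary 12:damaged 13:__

1

The marked gap is the direct object of "damaged".
Its filler is the fronted wh-phrase "what", at word 1.
(The other dependency links word 4 to a gap after word 8.)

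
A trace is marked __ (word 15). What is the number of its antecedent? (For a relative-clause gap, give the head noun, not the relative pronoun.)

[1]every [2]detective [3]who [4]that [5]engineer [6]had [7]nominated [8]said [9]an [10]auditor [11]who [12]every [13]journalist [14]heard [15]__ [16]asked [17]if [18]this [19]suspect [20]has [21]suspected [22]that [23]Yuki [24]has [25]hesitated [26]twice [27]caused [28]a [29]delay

10

The gap at 15 is the subject of "asked", inside a relative clause.
The relative pronoun is "who" (word 11); it is bound by the head noun immediately before it.
Its filler is the head noun "auditor", at word 10.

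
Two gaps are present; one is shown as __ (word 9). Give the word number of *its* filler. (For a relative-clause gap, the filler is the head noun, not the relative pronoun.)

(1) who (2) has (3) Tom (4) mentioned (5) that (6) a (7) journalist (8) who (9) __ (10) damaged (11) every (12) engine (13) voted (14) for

The marked gap is inside the relative clause, the subject of "damaged".
Its filler is the head noun "journalist" (via "who"), at word 7.
(The other dependency links word 1 to a gap after word 14.)

7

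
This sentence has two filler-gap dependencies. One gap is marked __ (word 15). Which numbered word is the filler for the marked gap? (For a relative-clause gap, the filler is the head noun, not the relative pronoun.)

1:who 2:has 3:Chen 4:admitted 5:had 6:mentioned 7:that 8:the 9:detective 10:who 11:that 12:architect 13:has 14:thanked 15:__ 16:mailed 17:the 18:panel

9

The marked gap is inside the relative clause, the direct object of "thanked".
Its filler is the head noun "detective" (via "who"), at word 9.
(The other dependency links word 1 to a gap after word 4.)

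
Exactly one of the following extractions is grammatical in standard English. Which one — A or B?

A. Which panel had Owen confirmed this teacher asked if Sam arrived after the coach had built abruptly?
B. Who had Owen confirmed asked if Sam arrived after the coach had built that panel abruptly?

In A, the wh-phrase is extracted from inside a wh-island (introduced by "if"), which blocks movement.
In B, the extraction path crosses only that-complement boundaries, which are transparent.
So B is grammatical.

B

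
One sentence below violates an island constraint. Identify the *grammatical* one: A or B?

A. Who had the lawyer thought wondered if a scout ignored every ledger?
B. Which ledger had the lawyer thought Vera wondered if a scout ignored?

In B, the wh-phrase is extracted from inside a wh-island (introduced by "if"), which blocks movement.
In A, the extraction path crosses only that-complement boundaries, which are transparent.
So A is grammatical.

A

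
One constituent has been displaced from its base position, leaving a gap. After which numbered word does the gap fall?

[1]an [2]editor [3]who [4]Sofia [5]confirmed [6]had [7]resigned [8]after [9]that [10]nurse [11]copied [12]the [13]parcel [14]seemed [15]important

5

The displaced element is "an editor" (word 2).
It is linked across 1 clause boundary (Ø).
It functions as the subject of "resigned", so the gap sits immediately after word 5 ("confirmed").
Base order: Sofia confirmed that an editor had resigned after that nurse copied the parcel.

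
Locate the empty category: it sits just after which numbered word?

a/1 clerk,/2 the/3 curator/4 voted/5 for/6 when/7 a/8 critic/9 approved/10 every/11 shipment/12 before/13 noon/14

The displaced element is "a clerk" (word 2).
It functions as the object of the preposition "for" of "voted", so the gap sits immediately after word 6 ("for").
Base order: The curator voted for a clerk when a critic approved every shipment before noon.

6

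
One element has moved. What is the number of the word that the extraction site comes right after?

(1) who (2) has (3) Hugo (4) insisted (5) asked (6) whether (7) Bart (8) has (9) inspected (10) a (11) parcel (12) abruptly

4

The displaced element is "who" (word 1).
It is linked across 1 clause boundary (Ø).
It functions as the subject of "asked", so the gap sits immediately after word 4 ("insisted").
Base order: Hugo has insisted who asked whether Bart has inspected a parcel abruptly.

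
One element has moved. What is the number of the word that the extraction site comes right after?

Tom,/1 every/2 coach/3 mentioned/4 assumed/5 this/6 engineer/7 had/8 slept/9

4

The displaced element is "Tom" (word 1).
It is linked across 1 clause boundary (Ø).
It functions as the subject of "assumed", so the gap sits immediately after word 4 ("mentioned").
Base order: Every coach mentioned Tom assumed this engineer had slept.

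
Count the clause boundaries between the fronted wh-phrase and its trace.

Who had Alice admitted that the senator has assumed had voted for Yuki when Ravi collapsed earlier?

"who" is extracted from the subject of "voted".
Boundaries crossed, outermost first: [that], [Ø] — 2 in total.

2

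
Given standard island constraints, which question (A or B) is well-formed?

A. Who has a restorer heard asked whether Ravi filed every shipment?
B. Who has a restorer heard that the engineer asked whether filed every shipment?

In B, the wh-phrase is extracted from inside a wh-island (introduced by "whether"), which blocks movement.
In A, the extraction path crosses only that-complement boundaries, which are transparent.
So A is grammatical.

A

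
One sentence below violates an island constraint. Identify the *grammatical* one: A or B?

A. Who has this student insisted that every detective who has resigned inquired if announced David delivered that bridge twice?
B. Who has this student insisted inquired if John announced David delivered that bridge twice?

In A, the wh-phrase is extracted from inside a wh-island (introduced by "if"), which blocks movement.
In B, the extraction path crosses only that-complement boundaries, which are transparent.
So B is grammatical.

B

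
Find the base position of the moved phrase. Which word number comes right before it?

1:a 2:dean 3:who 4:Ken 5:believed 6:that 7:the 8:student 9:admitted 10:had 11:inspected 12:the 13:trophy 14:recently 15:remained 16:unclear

The displaced element is "a dean" (word 2).
It is linked across 2 clause boundaries (that → Ø).
It functions as the subject of "inspected", so the gap sits immediately after word 9 ("admitted").
Base order: Ken believed that the student admitted that a dean had inspected the trophy recently.

9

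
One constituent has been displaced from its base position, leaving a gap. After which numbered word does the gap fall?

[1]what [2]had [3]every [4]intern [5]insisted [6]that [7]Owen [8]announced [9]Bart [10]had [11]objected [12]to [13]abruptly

The displaced element is "what" (word 1).
It is linked across 2 clause boundaries (that → Ø).
It functions as the object of the preposition "to" of "objected", so the gap sits immediately after word 12 ("to").
Base order: Every intern had insisted that Owen announced Bart had objected to what abruptly.

12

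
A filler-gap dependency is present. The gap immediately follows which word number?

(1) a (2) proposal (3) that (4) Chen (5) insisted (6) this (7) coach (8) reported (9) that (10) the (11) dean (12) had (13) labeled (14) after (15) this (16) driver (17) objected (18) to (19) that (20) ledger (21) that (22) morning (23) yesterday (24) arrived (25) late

13

The displaced element is "a proposal" (word 2).
It is linked across 2 clause boundaries (Ø → that).
It functions as the direct object of "labeled", so the gap sits immediately after word 13 ("labeled").
Base order: Chen insisted this coach reported that the dean had labeled a proposal after this driver objected to that ledger that morning yesterday.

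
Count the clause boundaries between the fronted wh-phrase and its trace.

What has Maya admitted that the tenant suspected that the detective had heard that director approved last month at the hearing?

"what" is extracted from the object of "approved".
Boundaries crossed, outermost first: [that], [that], [Ø] — 3 in total.

3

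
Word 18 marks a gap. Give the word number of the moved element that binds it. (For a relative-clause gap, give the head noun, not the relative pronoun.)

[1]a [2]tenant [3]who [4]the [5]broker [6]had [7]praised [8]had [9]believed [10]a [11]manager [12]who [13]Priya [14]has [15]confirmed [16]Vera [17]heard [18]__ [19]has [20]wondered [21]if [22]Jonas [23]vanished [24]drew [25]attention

The gap at 18 is the subject of "wondered", inside a relative clause.
The relative pronoun is "who" (word 12); it is bound by the head noun immediately before it.
Its filler is the head noun "manager", at word 11.

11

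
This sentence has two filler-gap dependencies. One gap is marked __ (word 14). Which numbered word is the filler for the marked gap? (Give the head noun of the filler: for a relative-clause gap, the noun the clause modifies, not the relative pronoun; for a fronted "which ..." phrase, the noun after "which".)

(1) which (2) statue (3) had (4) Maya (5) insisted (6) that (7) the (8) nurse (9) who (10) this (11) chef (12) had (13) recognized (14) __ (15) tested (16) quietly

The marked gap is inside the relative clause, the direct object of "recognized".
Its filler is the head noun "nurse" (via "who"), at word 8.
(The other dependency links word 2 to a gap after word 15.)

8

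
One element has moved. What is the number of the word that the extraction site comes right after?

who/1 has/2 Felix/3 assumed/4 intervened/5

4

The displaced element is "who" (word 1).
It is linked across 1 clause boundary (Ø).
It functions as the subject of "intervened", so the gap sits immediately after word 4 ("assumed").
Base order: Felix has assumed that who intervened.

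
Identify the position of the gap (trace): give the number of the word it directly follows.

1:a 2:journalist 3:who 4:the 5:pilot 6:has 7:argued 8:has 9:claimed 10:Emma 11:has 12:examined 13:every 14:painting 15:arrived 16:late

The displaced element is "a journalist" (word 2).
It is linked across 1 clause boundary (Ø).
It functions as the subject of "claimed", so the gap sits immediately after word 7 ("argued").
Base order: The pilot has argued that a journalist has claimed Emma has examined every painting.

7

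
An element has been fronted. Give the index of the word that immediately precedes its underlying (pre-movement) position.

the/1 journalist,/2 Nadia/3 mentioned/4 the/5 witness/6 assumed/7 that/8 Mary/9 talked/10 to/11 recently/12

11

The displaced element is "the journalist" (word 2).
It is linked across 2 clause boundaries (Ø → that).
It functions as the object of the preposition "to" of "talked", so the gap sits immediately after word 11 ("to").
Base order: Nadia mentioned the witness assumed that Mary talked to the journalist recently.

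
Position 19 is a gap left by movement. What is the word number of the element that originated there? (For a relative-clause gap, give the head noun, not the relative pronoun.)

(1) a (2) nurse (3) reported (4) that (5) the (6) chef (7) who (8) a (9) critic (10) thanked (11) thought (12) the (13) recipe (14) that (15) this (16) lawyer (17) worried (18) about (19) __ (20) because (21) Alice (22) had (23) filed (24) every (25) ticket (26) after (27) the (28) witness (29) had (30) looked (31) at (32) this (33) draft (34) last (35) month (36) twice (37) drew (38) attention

The gap at 19 is the prepositional object of "worried", inside a relative clause.
The relative pronoun is "that" (word 14); it is bound by the head noun immediately before it.
Its filler is the head noun "recipe", at word 13.

13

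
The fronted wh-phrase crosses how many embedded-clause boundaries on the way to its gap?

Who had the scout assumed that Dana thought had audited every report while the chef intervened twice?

"who" is extracted from the subject of "audited".
Boundaries crossed, outermost first: [that], [Ø] — 2 in total.

2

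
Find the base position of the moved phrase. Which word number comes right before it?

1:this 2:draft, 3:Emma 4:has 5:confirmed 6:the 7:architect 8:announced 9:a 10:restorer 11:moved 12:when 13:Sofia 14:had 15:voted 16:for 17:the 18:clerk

The displaced element is "this draft" (word 2).
It is linked across 2 clause boundaries (Ø → Ø).
It functions as the direct object of "moved", so the gap sits immediately after word 11 ("moved").
Base order: Emma has confirmed the architect announced a restorer moved this draft when Sofia had voted for the clerk.

11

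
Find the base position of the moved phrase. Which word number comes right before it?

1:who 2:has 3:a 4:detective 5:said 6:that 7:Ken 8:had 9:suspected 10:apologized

9

The displaced element is "who" (word 1).
It is linked across 2 clause boundaries (that → Ø).
It functions as the subject of "apologized", so the gap sits immediately after word 9 ("suspected").
Base order: A detective has said that Ken had suspected that who apologized.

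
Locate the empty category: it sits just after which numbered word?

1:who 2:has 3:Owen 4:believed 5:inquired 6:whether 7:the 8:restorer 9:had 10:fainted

The displaced element is "who" (word 1).
It is linked across 1 clause boundary (Ø).
It functions as the subject of "inquired", so the gap sits immediately after word 4 ("believed").
Base order: Owen has believed who inquired whether the restorer had fainted.

4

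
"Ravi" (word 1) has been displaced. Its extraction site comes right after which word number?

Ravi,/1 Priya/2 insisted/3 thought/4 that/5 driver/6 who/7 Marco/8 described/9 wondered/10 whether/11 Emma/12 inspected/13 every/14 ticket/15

The displaced element is "Ravi" (word 1).
It is linked across 1 clause boundary (Ø).
It functions as the subject of "thought", so the gap sits immediately after word 3 ("insisted").
Base order: Priya insisted that Ravi thought that driver who Marco described wondered whether Emma inspected every ticket.

3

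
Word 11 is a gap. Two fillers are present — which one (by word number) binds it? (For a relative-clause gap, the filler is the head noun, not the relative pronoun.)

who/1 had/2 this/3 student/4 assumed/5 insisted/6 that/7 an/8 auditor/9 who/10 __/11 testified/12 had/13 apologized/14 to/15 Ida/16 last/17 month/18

9

The marked gap is inside the relative clause, the subject of "testified".
Its filler is the head noun "auditor" (via "who"), at word 9.
(The other dependency links word 1 to a gap after word 5.)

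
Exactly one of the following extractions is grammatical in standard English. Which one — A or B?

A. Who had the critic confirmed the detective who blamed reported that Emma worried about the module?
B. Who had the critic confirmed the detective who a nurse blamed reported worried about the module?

In A, the wh-phrase is extracted from inside a complex-NP island (relative clause) (introduced by "who"), which blocks movement.
In B, the extraction path crosses only that-complement boundaries, which are transparent.
So B is grammatical.

B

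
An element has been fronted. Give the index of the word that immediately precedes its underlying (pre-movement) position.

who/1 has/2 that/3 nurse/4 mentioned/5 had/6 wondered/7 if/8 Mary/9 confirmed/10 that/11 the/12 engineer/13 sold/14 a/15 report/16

5

The displaced element is "who" (word 1).
It is linked across 1 clause boundary (Ø).
It functions as the subject of "wondered", so the gap sits immediately after word 5 ("mentioned").
Base order: That nurse has mentioned that who had wondered if Mary confirmed that the engineer sold a report.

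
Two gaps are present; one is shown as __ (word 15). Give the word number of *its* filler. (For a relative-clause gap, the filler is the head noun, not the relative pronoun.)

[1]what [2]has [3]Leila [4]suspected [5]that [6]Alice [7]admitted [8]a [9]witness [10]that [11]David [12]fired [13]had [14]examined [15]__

1

The marked gap is the direct object of "examined".
Its filler is the fronted wh-phrase "what", at word 1.
(The other dependency links word 9 to a gap after word 12.)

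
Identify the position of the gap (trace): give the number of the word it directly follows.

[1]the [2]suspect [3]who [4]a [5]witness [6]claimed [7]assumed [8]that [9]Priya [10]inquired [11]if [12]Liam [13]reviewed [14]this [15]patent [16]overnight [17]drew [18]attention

The displaced element is "the suspect" (word 2).
It is linked across 1 clause boundary (Ø).
It functions as the subject of "assumed", so the gap sits immediately after word 6 ("claimed").
Base order: A witness claimed the suspect assumed that Priya inquired if Liam reviewed this patent overnight.

6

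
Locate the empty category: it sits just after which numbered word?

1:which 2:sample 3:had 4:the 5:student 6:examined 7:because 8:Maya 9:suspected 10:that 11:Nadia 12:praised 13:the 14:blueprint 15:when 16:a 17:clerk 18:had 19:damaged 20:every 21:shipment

6

The displaced element is "which sample" (word 2).
It functions as the direct object of "examined", so the gap sits immediately after word 6 ("examined").
Base order: The student had examined which sample because Maya suspected that Nadia praised the blueprint when a clerk had damaged every shipment.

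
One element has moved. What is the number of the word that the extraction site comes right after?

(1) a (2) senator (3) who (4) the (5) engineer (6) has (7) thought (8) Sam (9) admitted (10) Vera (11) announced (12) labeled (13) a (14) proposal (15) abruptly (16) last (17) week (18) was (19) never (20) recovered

The displaced element is "a senator" (word 2).
It is linked across 3 clause boundaries (Ø → Ø → Ø).
It functions as the subject of "labeled", so the gap sits immediately after word 11 ("announced").
Base order: The engineer has thought Sam admitted Vera announced that a senator labeled a proposal abruptly last week.

11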